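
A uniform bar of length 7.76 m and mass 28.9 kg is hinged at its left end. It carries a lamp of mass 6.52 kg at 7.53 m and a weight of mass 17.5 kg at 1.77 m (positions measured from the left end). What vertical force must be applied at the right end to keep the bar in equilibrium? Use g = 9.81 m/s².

F ≈ 243 N

Choose the left end as the axis so the unknown pivot reaction has zero arm there.
Beam weight: 28.9 × 9.81 = 283.5 N down at 3.88 m → arm 3.88 m, τ = 283.5 × 3.88 = 1100 N·m clockwise.
Lamp: 6.52 × 9.81 = 63.96 N down at 7.53 m → arm 7.53 m, τ = 63.96 × 7.53 = 481.6 N·m clockwise.
Weight: 17.5 × 9.81 = 171.7 N down at 1.77 m → arm 1.77 m, τ = 171.7 × 1.77 = 303.9 N·m clockwise.
Net moment of the loads = 1886 N·m clockwise.
The upward force F acts at the right end, arm 7.76 m, giving F × 7.76 counterclockwise.
For rotational equilibrium, F × 7.76 = 1886, so F = 1886 / 7.76 = 243 N.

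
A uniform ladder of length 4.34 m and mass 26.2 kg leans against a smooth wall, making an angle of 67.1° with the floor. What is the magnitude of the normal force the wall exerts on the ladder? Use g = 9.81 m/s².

Take moments about the foot of the ladder.
Ladder weight 26.2×9.81 = 257 N acts at 2.17 m along the ladder; its horizontal arm is 2.17·cos67.1° = 0.8444 m → τ = 217 N·m clockwise.
Wall normal N acts horizontally at the top; its moment arm is the height L sinθ = 4.34·sin67.1° = 3.998 m, counterclockwise.
Balancing moments: N × 3.998 = 217, giving N = 54.3 N.

N_wall ≈ 54.3 N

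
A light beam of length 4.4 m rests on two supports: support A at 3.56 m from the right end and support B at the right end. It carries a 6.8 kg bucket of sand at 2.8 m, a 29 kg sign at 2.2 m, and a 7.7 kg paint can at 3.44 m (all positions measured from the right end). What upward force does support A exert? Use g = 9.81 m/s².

Sum moments about support B (its reaction then has zero moment arm).
Bucket of sand: 6.8 × 9.81 = 66.71 N down at 2.8 m → arm 2.8 m, τ = 66.71 × 2.8 = 186.8 N·m counterclockwise.
Sign: 29 × 9.81 = 284.5 N down at 2.2 m → arm 2.2 m, τ = 284.5 × 2.2 = 625.9 N·m counterclockwise.
Paint can: 7.7 × 9.81 = 75.54 N down at 3.44 m → arm 3.44 m, τ = 75.54 × 3.44 = 259.9 N·m counterclockwise.
Net load moment about support B = 1073 N·m counterclockwise.
Reaction R at support A is upward at 3.56 m, arm 3.56 m → moment R × 3.56 clockwise.
For rotational equilibrium, R × 3.56 = 1073, so R = 301 N.

R_A ≈ 301 N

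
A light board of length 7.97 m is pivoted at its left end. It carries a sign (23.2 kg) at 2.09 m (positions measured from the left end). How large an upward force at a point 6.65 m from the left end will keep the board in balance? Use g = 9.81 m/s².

Take moments about the left end.
Sign: 23.2 × 9.81 = 227.6 N down at 2.09 m → arm 2.09 m, τ = 227.6 × 2.09 = 475.7 N·m clockwise.
Net moment of the loads = 475.7 N·m clockwise.
The upward force F acts at a point 6.65 m from the left end, arm 6.65 m, giving F × 6.65 counterclockwise.
Setting net torque to zero: F × 6.65 = 475.7 → F = 475.7 / 6.65 = 71.5 N.

F ≈ 71.5 N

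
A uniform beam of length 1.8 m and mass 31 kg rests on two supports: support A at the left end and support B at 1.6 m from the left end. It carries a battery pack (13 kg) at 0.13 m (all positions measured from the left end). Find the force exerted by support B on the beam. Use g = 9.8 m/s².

Taking torques about support A:
Beam weight: 31 × 9.8 = 303.8 N down at 0.9 m → arm 0.9 m, τ = 303.8 × 0.9 = 273.4 N·m clockwise.
Battery pack: 13 × 9.8 = 127.4 N down at 0.13 m → arm 0.13 m, τ = 127.4 × 0.13 = 16.56 N·m clockwise.
Net load moment about support A = 290 N·m clockwise.
Reaction R at support B is upward at 1.6 m, arm 1.6 m → moment R × 1.6 counterclockwise.
Στ = 0 ⇒ R × 1.6 = 290 ⇒ R = 181 N.

R_B ≈ 181 N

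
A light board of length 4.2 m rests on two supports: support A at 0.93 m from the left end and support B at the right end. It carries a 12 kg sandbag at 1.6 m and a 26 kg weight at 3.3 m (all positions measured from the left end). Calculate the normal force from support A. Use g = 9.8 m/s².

R_A ≈ 164 N

Sum moments about support B (its reaction then has zero moment arm).
Sandbag: 12 × 9.8 = 117.6 N down at 1.6 m → arm 2.6 m, τ = 117.6 × 2.6 = 305.8 N·m counterclockwise.
Weight: 26 × 9.8 = 254.8 N down at 3.3 m → arm 0.9 m, τ = 254.8 × 0.9 = 229.3 N·m counterclockwise.
Net load moment about support B = 535.1 N·m counterclockwise.
Reaction R at support A is upward at 0.93 m, arm 3.27 m → moment R × 3.27 clockwise.
Setting net torque to zero: R × 3.27 = 535.1 → R = 164 N.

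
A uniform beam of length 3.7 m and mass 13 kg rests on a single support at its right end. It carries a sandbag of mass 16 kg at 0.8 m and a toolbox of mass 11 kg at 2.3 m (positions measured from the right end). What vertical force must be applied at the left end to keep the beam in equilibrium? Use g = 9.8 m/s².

F ≈ 165 N

About the right end:
Beam weight: 13 × 9.8 = 127.4 N down at 1.85 m → arm 1.85 m, τ = 127.4 × 1.85 = 235.7 N·m counterclockwise.
Sandbag: 16 × 9.8 = 156.8 N down at 0.8 m → arm 0.8 m, τ = 156.8 × 0.8 = 125.4 N·m counterclockwise.
Toolbox: 11 × 9.8 = 107.8 N down at 2.3 m → arm 2.3 m, τ = 107.8 × 2.3 = 247.9 N·m counterclockwise.
Net moment of the loads = 609 N·m counterclockwise.
The upward force F acts at the left end, arm 3.7 m, giving F × 3.7 clockwise.
Setting net torque to zero: F × 3.7 = 609 → F = 609 / 3.7 = 165 N.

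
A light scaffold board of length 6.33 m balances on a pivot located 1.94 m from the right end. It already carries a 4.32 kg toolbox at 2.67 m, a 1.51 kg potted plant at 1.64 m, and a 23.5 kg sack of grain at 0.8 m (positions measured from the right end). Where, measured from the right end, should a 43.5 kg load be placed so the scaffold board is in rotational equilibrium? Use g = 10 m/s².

Sum moments about the pivot (at 1.94 m from the right end) (the support reaction has zero arm there).
Toolbox: 4.32 × 10 = 43.2 N down at 2.67 m → arm 0.73 m, τ = 43.2 × 0.73 = 31.54 N·m counterclockwise.
Potted plant: 1.51 × 10 = 15.1 N down at 1.64 m → arm 0.3 m, τ = 15.1 × 0.3 = 4.53 N·m clockwise.
Sack of grain: 23.5 × 10 = 235 N down at 0.8 m → arm 1.14 m, τ = 235 × 1.14 = 267.9 N·m clockwise.
Net moment of existing loads = 240.9 N·m clockwise.
The load weighs 43.5 × 10 = 435 N and must supply an equal counterclockwise moment, so its lever arm about the pivot is 240.9 / 435 = 0.554 m.
That puts it at 1.94 + 0.554 = 2.49 m from the right end.

x ≈ 2.49 m from the right end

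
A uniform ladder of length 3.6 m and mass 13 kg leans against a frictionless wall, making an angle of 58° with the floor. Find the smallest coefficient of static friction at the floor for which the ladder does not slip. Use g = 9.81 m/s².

μ_min ≈ 0.312

Choose the foot of the ladder as the axis so the floor normal and friction both act there and drop out.
Ladder weight 13×9.81 = 127.5 N acts at 1.8 m along the ladder; its horizontal arm is 1.8·cos58° = 0.9539 m → τ = 121.6 N·m clockwise.
Wall normal N acts horizontally at the top; its moment arm is the height L sinθ = 3.6·sin58° = 3.053 m, counterclockwise.
Setting net torque to zero: N × 3.053 = 121.6 → N = 39.83 N.
ΣFx = 0 ⇒ f = N_wall = 39.83 N. ΣFy = 0 ⇒ N_floor = 127.5 N.
μ_min = f / N_floor = 39.83 / 127.5 = 0.312.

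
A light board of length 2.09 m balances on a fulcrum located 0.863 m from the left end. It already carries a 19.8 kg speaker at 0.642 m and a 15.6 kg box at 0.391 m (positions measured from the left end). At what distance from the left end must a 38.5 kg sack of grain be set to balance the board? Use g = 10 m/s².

x ≈ 1.17 m from the left end

Take moments about the fulcrum (at 0.863 m from the left end).
Speaker: 19.8 × 10 = 198 N down at 0.642 m → arm 0.221 m, τ = 198 × 0.221 = 43.76 N·m counterclockwise.
Box: 15.6 × 10 = 156 N down at 0.391 m → arm 0.472 m, τ = 156 × 0.472 = 73.63 N·m counterclockwise.
Net moment of existing loads = 117.4 N·m counterclockwise.
The sack of grain weighs 38.5 × 10 = 385 N and must supply an equal clockwise moment, so its lever arm about the fulcrum is 117.4 / 385 = 0.305 m.
That puts it at 0.863 + 0.305 = 1.17 m from the left end.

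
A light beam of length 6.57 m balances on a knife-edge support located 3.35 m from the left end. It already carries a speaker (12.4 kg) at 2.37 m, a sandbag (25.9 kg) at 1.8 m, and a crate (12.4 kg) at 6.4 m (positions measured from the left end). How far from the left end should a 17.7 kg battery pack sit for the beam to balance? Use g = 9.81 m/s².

Taking torques about the knife-edge support (at 3.35 m from the left end):
Speaker: 12.4 × 9.81 = 121.6 N down at 2.37 m → arm 0.98 m, τ = 121.6 × 0.98 = 119.2 N·m counterclockwise.
Sandbag: 25.9 × 9.81 = 254.1 N down at 1.8 m → arm 1.55 m, τ = 254.1 × 1.55 = 393.9 N·m counterclockwise.
Crate: 12.4 × 9.81 = 121.6 N down at 6.4 m → arm 3.05 m, τ = 121.6 × 3.05 = 370.9 N·m clockwise.
Net moment of existing loads = 142.2 N·m counterclockwise.
The battery pack weighs 17.7 × 9.81 = 173.6 N and must supply an equal clockwise moment, so its lever arm about the knife-edge support is 142.2 / 173.6 = 0.819 m.
That puts it at 3.35 + 0.819 = 4.17 m from the left end.

x ≈ 4.17 m from the left end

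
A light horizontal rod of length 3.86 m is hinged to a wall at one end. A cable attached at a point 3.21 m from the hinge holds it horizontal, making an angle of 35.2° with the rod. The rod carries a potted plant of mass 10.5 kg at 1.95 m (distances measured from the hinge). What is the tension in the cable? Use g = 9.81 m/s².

About the hinge:
Potted plant: 10.5 × 9.81 = 103 N down at 1.95 m → arm 1.95 m, τ = 103 × 1.95 = 200.8 N·m clockwise.
Total clockwise load moment = 200.8 N·m.
The cable tension T acts at 3.21 m; only its component perpendicular to the rod, T sinθ, produces torque. sin 35.2° = 0.5764.
For rotational equilibrium, T × 3.21 × 0.5764 = 200.8, so T = 200.8 / 1.85 = 109 N.

T ≈ 109 N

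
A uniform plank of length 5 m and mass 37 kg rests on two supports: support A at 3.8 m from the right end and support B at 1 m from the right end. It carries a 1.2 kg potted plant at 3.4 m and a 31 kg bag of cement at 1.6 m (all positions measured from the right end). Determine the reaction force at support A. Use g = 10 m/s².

Sum moments about support B (its reaction then has zero moment arm).
Beam weight: 37 × 10 = 370 N down at 2.5 m → arm 1.5 m, τ = 370 × 1.5 = 555 N·m counterclockwise.
Potted plant: 1.2 × 10 = 12 N down at 3.4 m → arm 2.4 m, τ = 12 × 2.4 = 28.8 N·m counterclockwise.
Bag of cement: 31 × 10 = 310 N down at 1.6 m → arm 0.6 m, τ = 310 × 0.6 = 186 N·m counterclockwise.
Net load moment about support B = 769.8 N·m counterclockwise.
Reaction R at support A is upward at 3.8 m, arm 2.8 m → moment R × 2.8 clockwise.
Balancing moments: R × 2.8 = 769.8, giving R = 275 N.

R_A ≈ 275 N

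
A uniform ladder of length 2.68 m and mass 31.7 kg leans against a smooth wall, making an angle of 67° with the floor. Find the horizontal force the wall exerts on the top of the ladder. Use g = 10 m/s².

Choose the foot of the ladder as the axis so the floor normal and friction both act there and drop out.
Ladder weight 31.7×10 = 317 N acts at 1.34 m along the ladder; its horizontal arm is 1.34·cos67° = 0.5236 m → τ = 166 N·m clockwise.
Wall normal N acts horizontally at the top; its moment arm is the height L sinθ = 2.68·sin67° = 2.467 m, counterclockwise.
Setting net torque to zero: N × 2.467 = 166 → N = 67.3 N.

N_wall ≈ 67.3 N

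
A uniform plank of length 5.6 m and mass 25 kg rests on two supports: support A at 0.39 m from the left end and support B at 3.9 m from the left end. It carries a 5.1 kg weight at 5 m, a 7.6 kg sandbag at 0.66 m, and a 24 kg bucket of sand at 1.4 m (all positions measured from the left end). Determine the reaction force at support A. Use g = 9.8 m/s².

Choose support B as the axis so its reaction then has zero moment arm.
Beam weight: 25 × 9.8 = 245 N down at 2.8 m → arm 1.1 m, τ = 245 × 1.1 = 269.5 N·m counterclockwise.
Weight: 5.1 × 9.8 = 49.98 N down at 5 m → arm 1.1 m, τ = 49.98 × 1.1 = 54.98 N·m clockwise.
Sandbag: 7.6 × 9.8 = 74.48 N down at 0.66 m → arm 3.24 m, τ = 74.48 × 3.24 = 241.3 N·m counterclockwise.
Bucket of sand: 24 × 9.8 = 235.2 N down at 1.4 m → arm 2.5 m, τ = 235.2 × 2.5 = 588 N·m counterclockwise.
Net load moment about support B = 1044 N·m counterclockwise.
Reaction R at support A is upward at 0.39 m, arm 3.51 m → moment R × 3.51 clockwise.
Balancing moments: R × 3.51 = 1044, giving R = 297 N.

R_A ≈ 297 N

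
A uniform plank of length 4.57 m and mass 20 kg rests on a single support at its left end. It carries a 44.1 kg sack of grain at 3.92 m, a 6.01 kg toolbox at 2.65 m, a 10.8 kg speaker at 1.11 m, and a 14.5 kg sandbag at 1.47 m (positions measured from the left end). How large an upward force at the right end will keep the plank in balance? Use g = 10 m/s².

F ≈ 586 N

Sum moments about the left end (the unknown pivot reaction has zero arm there).
Beam weight: 20 × 10 = 200 N down at 2.285 m → arm 2.285 m, τ = 200 × 2.285 = 457 N·m clockwise.
Sack of grain: 44.1 × 10 = 441 N down at 3.92 m → arm 3.92 m, τ = 441 × 3.92 = 1729 N·m clockwise.
Toolbox: 6.01 × 10 = 60.1 N down at 2.65 m → arm 2.65 m, τ = 60.1 × 2.65 = 159.3 N·m clockwise.
Speaker: 10.8 × 10 = 108 N down at 1.11 m → arm 1.11 m, τ = 108 × 1.11 = 119.9 N·m clockwise.
Sandbag: 14.5 × 10 = 145 N down at 1.47 m → arm 1.47 m, τ = 145 × 1.47 = 213.2 N·m clockwise.
Net moment of the loads = 2678 N·m clockwise.
The upward force F acts at the right end, arm 4.57 m, giving F × 4.57 counterclockwise.
Στ = 0 ⇒ F × 4.57 = 2678 ⇒ F = 2678 / 4.57 = 586 N.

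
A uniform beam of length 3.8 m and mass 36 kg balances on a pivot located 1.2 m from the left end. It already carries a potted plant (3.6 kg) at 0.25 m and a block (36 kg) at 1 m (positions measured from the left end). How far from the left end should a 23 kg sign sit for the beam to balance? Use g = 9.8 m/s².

About the pivot (at 1.2 m from the left end):
Beam weight: 36 × 9.8 = 352.8 N down at 1.9 m → arm 0.7 m, τ = 352.8 × 0.7 = 247 N·m clockwise.
Potted plant: 3.6 × 9.8 = 35.28 N down at 0.25 m → arm 0.95 m, τ = 35.28 × 0.95 = 33.52 N·m counterclockwise.
Block: 36 × 9.8 = 352.8 N down at 1 m → arm 0.2 m, τ = 352.8 × 0.2 = 70.56 N·m counterclockwise.
Net moment of existing loads = 142.9 N·m clockwise.
The sign weighs 23 × 9.8 = 225.4 N and must supply an equal counterclockwise moment, so its lever arm about the pivot is 142.9 / 225.4 = 0.634 m.
That puts it at 1.2 − 0.634 = 0.566 m from the left end.

x ≈ 0.566 m from the left end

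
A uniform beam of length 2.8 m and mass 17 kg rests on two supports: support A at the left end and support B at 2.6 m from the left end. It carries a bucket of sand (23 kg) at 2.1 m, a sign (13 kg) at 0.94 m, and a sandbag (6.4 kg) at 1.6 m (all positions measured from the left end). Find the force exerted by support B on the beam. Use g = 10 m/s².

R_B ≈ 364 N

Take moments about support A.
Beam weight: 17 × 10 = 170 N down at 1.4 m → arm 1.4 m, τ = 170 × 1.4 = 238 N·m clockwise.
Bucket of sand: 23 × 10 = 230 N down at 2.1 m → arm 2.1 m, τ = 230 × 2.1 = 483 N·m clockwise.
Sign: 13 × 10 = 130 N down at 0.94 m → arm 0.94 m, τ = 130 × 0.94 = 122.2 N·m clockwise.
Sandbag: 6.4 × 10 = 64 N down at 1.6 m → arm 1.6 m, τ = 64 × 1.6 = 102.4 N·m clockwise.
Net load moment about support A = 945.6 N·m clockwise.
Reaction R at support B is upward at 2.6 m, arm 2.6 m → moment R × 2.6 counterclockwise.
For rotational equilibrium, R × 2.6 = 945.6, so R = 364 N.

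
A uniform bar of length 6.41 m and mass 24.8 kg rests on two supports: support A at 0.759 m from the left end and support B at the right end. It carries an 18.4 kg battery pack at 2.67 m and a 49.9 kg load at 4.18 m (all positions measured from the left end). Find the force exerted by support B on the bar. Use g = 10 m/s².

Taking torques about support A:
Beam weight: 24.8 × 10 = 248 N down at 3.205 m → arm 2.446 m, τ = 248 × 2.446 = 606.6 N·m clockwise.
Battery pack: 18.4 × 10 = 184 N down at 2.67 m → arm 1.911 m, τ = 184 × 1.911 = 351.6 N·m clockwise.
Load: 49.9 × 10 = 499 N down at 4.18 m → arm 3.421 m, τ = 499 × 3.421 = 1707 N·m clockwise.
Net load moment about support A = 2665 N·m clockwise.
Reaction R at support B is upward at 6.41 m, arm 5.651 m → moment R × 5.651 counterclockwise.
For rotational equilibrium, R × 5.651 = 2665, so R = 472 N.

R_B ≈ 472 N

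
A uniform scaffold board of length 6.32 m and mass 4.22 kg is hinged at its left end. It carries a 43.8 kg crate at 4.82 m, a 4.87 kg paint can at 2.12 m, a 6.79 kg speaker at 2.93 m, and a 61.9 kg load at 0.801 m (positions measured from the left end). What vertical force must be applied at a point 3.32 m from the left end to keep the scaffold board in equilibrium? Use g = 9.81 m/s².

F ≈ 899 N

Sum moments about the left end (the unknown pivot reaction has zero arm there).
Beam weight: 4.22 × 9.81 = 41.4 N down at 3.16 m → arm 3.16 m, τ = 41.4 × 3.16 = 130.8 N·m clockwise.
Crate: 43.8 × 9.81 = 429.7 N down at 4.82 m → arm 4.82 m, τ = 429.7 × 4.82 = 2071 N·m clockwise.
Paint can: 4.87 × 9.81 = 47.77 N down at 2.12 m → arm 2.12 m, τ = 47.77 × 2.12 = 101.3 N·m clockwise.
Speaker: 6.79 × 9.81 = 66.61 N down at 2.93 m → arm 2.93 m, τ = 66.61 × 2.93 = 195.2 N·m clockwise.
Load: 61.9 × 9.81 = 607.2 N down at 0.801 m → arm 0.801 m, τ = 607.2 × 0.801 = 486.4 N·m clockwise.
Net moment of the loads = 2985 N·m clockwise.
The upward force F acts at a point 3.32 m from the left end, arm 3.32 m, giving F × 3.32 counterclockwise.
For rotational equilibrium, F × 3.32 = 2985, so F = 2985 / 3.32 = 899 N.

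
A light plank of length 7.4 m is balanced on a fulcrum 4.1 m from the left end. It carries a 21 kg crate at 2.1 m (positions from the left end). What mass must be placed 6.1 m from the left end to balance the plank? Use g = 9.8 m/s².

Taking torques about the fulcrum (at 4.1 m from the left end):
Crate: 21 × 9.8 = 205.8 N down at 2.1 m → arm 2 m, τ = 205.8 × 2 = 411.6 N·m counterclockwise.
Net moment of known loads = 411.6 N·m counterclockwise.
An unknown mass m at 6.1 m has arm 2 m; its moment is m·g·2 clockwise.
Στ = 0 ⇒ m × 9.8 × 2 = 411.6 ⇒ m = 411.6 / (9.8 × 2) = 21 kg.

m ≈ 21 kg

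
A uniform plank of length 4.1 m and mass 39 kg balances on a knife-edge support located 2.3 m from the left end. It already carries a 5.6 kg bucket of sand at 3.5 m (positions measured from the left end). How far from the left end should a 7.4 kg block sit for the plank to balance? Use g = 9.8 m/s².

Taking torques about the knife-edge support (at 2.3 m from the left end):
Beam weight: 39 × 9.8 = 382.2 N down at 2.05 m → arm 0.25 m, τ = 382.2 × 0.25 = 95.55 N·m counterclockwise.
Bucket of sand: 5.6 × 9.8 = 54.88 N down at 3.5 m → arm 1.2 m, τ = 54.88 × 1.2 = 65.86 N·m clockwise.
Net moment of existing loads = 29.69 N·m counterclockwise.
The block weighs 7.4 × 9.8 = 72.52 N and must supply an equal clockwise moment, so its lever arm about the knife-edge support is 29.69 / 72.52 = 0.409 m.
That puts it at 2.3 + 0.409 = 2.71 m from the left end.

x ≈ 2.71 m from the left end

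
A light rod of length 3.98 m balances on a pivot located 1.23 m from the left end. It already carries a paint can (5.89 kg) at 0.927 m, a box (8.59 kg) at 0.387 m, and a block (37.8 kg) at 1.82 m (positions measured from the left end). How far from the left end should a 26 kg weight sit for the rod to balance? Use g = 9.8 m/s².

Sum moments about the pivot (at 1.23 m from the left end) (the support reaction has zero arm there).
Paint can: 5.89 × 9.8 = 57.72 N down at 0.927 m → arm 0.303 m, τ = 57.72 × 0.303 = 17.49 N·m counterclockwise.
Box: 8.59 × 9.8 = 84.18 N down at 0.387 m → arm 0.843 m, τ = 84.18 × 0.843 = 70.96 N·m counterclockwise.
Block: 37.8 × 9.8 = 370.4 N down at 1.82 m → arm 0.59 m, τ = 370.4 × 0.59 = 218.5 N·m clockwise.
Net moment of existing loads = 130.1 N·m clockwise.
The weight weighs 26 × 9.8 = 254.8 N and must supply an equal counterclockwise moment, so its lever arm about the pivot is 130.1 / 254.8 = 0.511 m.
That puts it at 1.23 − 0.511 = 0.719 m from the left end.

x ≈ 0.719 m from the left end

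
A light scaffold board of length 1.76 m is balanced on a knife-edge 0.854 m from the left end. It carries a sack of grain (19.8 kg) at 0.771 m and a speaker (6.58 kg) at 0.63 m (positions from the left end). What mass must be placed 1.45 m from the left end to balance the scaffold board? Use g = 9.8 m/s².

Choose the knife-edge (at 0.854 m from the left end) as the axis so the support reaction has zero arm there.
Sack of grain: 19.8 × 9.8 = 194 N down at 0.771 m → arm 0.083 m, τ = 194 × 0.083 = 16.1 N·m counterclockwise.
Speaker: 6.58 × 9.8 = 64.48 N down at 0.63 m → arm 0.224 m, τ = 64.48 × 0.224 = 14.44 N·m counterclockwise.
Net moment of known loads = 30.54 N·m counterclockwise.
An unknown mass m at 1.45 m has arm 0.596 m; its moment is m·g·0.596 clockwise.
For rotational equilibrium, m × 9.8 × 0.596 = 30.54, so m = 30.54 / (9.8 × 0.596) = 5.23 kg.

m ≈ 5.23 kg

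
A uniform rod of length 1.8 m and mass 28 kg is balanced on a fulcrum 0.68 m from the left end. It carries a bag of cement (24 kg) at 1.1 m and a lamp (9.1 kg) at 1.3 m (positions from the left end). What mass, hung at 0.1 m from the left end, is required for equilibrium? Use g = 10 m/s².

About the fulcrum (at 0.68 m from the left end):
Beam weight: 28 × 10 = 280 N down at 0.9 m → arm 0.22 m, τ = 280 × 0.22 = 61.6 N·m clockwise.
Bag of cement: 24 × 10 = 240 N down at 1.1 m → arm 0.42 m, τ = 240 × 0.42 = 100.8 N·m clockwise.
Lamp: 9.1 × 10 = 91 N down at 1.3 m → arm 0.62 m, τ = 91 × 0.62 = 56.42 N·m clockwise.
Net moment of known loads = 218.8 N·m clockwise.
An unknown mass m at 0.1 m has arm 0.58 m; its moment is m·g·0.58 counterclockwise.
Στ = 0 ⇒ m × 10 × 0.58 = 218.8 ⇒ m = 218.8 / (10 × 0.58) = 37.7 kg.

m ≈ 37.7 kg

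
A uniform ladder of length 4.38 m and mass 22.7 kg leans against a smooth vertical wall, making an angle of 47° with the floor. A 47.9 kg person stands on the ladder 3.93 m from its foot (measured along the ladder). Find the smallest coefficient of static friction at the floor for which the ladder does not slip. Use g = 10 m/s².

Sum moments about the foot of the ladder (the floor normal and friction both act there and drop out).
Ladder weight 22.7×10 = 227 N acts at 2.19 m along the ladder; its horizontal arm is 2.19·cos47° = 1.494 m → τ = 339.1 N·m clockwise.
Person: 47.9×10 = 479 N at 3.93 m → arm 2.68 m → τ = 1284 N·m clockwise.
Wall normal N acts horizontally at the top; its moment arm is the height L sinθ = 4.38·sin47° = 3.203 m, counterclockwise.
Στ = 0 ⇒ N × 3.203 = 1623 ⇒ N = 506.7 N.
ΣFx = 0 ⇒ f = N_wall = 506.7 N. ΣFy = 0 ⇒ N_floor = 706 N.
μ_min = f / N_floor = 506.7 / 706 = 0.718.

μ_min ≈ 0.718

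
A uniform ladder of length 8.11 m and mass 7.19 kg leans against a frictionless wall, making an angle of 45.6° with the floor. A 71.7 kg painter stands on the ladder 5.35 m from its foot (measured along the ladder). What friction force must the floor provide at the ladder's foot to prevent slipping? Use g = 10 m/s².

Sum moments about the foot of the ladder (the floor normal and friction both act there and drop out).
Ladder weight 7.19×10 = 71.9 N acts at 4.055 m along the ladder; its horizontal arm is 4.055·cos45.6° = 2.837 m → τ = 204 N·m clockwise.
Painter: 71.7×10 = 717 N at 5.35 m → arm 3.743 m → τ = 2684 N·m clockwise.
Wall normal N acts horizontally at the top; its moment arm is the height L sinθ = 8.11·sin45.6° = 5.794 m, counterclockwise.
Setting net torque to zero: N × 5.794 = 2888 → N = 498 N.
ΣFx = 0: friction at the foot balances the wall's push, so f = N_wall = 498 N.

f ≈ 498 N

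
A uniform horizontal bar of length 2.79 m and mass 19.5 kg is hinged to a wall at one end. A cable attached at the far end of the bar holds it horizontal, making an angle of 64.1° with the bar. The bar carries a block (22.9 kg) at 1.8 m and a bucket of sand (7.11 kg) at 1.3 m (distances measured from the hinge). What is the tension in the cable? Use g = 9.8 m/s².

T ≈ 303 N

Take moments about the hinge.
Beam weight: 19.5 × 9.8 = 191.1 N down at 1.395 m → arm 1.395 m, τ = 191.1 × 1.395 = 266.6 N·m clockwise.
Block: 22.9 × 9.8 = 224.4 N down at 1.8 m → arm 1.8 m, τ = 224.4 × 1.8 = 403.9 N·m clockwise.
Bucket of sand: 7.11 × 9.8 = 69.68 N down at 1.3 m → arm 1.3 m, τ = 69.68 × 1.3 = 90.58 N·m clockwise.
Total clockwise load moment = 761.1 N·m.
The cable tension T acts at 2.79 m; only its component perpendicular to the bar, T sinθ, produces torque. sin 64.1° = 0.8996.
For rotational equilibrium, T × 2.79 × 0.8996 = 761.1, so T = 761.1 / 2.51 = 303 N.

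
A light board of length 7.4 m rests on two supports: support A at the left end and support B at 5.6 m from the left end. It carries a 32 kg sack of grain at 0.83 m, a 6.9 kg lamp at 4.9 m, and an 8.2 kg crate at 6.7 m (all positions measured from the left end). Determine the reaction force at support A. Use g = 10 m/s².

About support B:
Sack of grain: 32 × 10 = 320 N down at 0.83 m → arm 4.77 m, τ = 320 × 4.77 = 1526 N·m counterclockwise.
Lamp: 6.9 × 10 = 69 N down at 4.9 m → arm 0.7 m, τ = 69 × 0.7 = 48.3 N·m counterclockwise.
Crate: 8.2 × 10 = 82 N down at 6.7 m → arm 1.1 m, τ = 82 × 1.1 = 90.2 N·m clockwise.
Net load moment about support B = 1484 N·m counterclockwise.
Reaction R at support A is upward at 0 m, arm 5.6 m → moment R × 5.6 clockwise.
Balancing moments: R × 5.6 = 1484, giving R = 265 N.

R_A ≈ 265 N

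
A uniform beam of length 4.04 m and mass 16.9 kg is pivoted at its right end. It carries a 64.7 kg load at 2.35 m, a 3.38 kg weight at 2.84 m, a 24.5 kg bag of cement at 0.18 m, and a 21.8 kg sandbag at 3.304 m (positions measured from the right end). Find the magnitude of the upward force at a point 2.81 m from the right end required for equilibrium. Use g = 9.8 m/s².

About the right end:
Beam weight: 16.9 × 9.8 = 165.6 N down at 2.02 m → arm 2.02 m, τ = 165.6 × 2.02 = 334.5 N·m counterclockwise.
Load: 64.7 × 9.8 = 634.1 N down at 2.35 m → arm 2.35 m, τ = 634.1 × 2.35 = 1490 N·m counterclockwise.
Weight: 3.38 × 9.8 = 33.12 N down at 2.84 m → arm 2.84 m, τ = 33.12 × 2.84 = 94.06 N·m counterclockwise.
Bag of cement: 24.5 × 9.8 = 240.1 N down at 0.18 m → arm 0.18 m, τ = 240.1 × 0.18 = 43.22 N·m counterclockwise.
Sandbag: 21.8 × 9.8 = 213.6 N down at 3.304 m → arm 3.304 m, τ = 213.6 × 3.304 = 705.7 N·m counterclockwise.
Net moment of the loads = 2667 N·m counterclockwise.
The upward force F acts at a point 2.81 m from the right end, arm 2.81 m, giving F × 2.81 clockwise.
Balancing moments: F × 2.81 = 2667, giving F = 2667 / 2.81 = 949 N.

F ≈ 949 N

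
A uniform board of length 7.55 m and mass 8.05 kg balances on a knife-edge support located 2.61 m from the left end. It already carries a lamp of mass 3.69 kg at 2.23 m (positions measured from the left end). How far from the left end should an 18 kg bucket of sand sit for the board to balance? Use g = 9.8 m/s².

x ≈ 2.17 m from the left end

Choose the knife-edge support (at 2.61 m from the left end) as the axis so the support reaction has zero arm there.
Beam weight: 8.05 × 9.8 = 78.89 N down at 3.775 m → arm 1.165 m, τ = 78.89 × 1.165 = 91.91 N·m clockwise.
Lamp: 3.69 × 9.8 = 36.16 N down at 2.23 m → arm 0.38 m, τ = 36.16 × 0.38 = 13.74 N·m counterclockwise.
Net moment of existing loads = 78.17 N·m clockwise.
The bucket of sand weighs 18 × 9.8 = 176.4 N and must supply an equal counterclockwise moment, so its lever arm about the knife-edge support is 78.17 / 176.4 = 0.443 m.
That puts it at 2.61 − 0.443 = 2.17 m from the left end.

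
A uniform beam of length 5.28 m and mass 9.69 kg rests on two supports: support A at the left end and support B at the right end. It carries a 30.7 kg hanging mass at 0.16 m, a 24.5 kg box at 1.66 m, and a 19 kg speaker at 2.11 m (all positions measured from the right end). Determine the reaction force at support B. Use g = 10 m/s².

R_B ≈ 628 N

About support A:
Beam weight: 9.69 × 10 = 96.9 N down at 2.64 m → arm 2.64 m, τ = 96.9 × 2.64 = 255.8 N·m clockwise.
Hanging mass: 30.7 × 10 = 307 N down at 0.16 m → arm 5.12 m, τ = 307 × 5.12 = 1572 N·m clockwise.
Box: 24.5 × 10 = 245 N down at 1.66 m → arm 3.62 m, τ = 245 × 3.62 = 886.9 N·m clockwise.
Speaker: 19 × 10 = 190 N down at 2.11 m → arm 3.17 m, τ = 190 × 3.17 = 602.3 N·m clockwise.
Net load moment about support A = 3317 N·m clockwise.
Reaction R at support B is upward at 0 m, arm 5.28 m → moment R × 5.28 counterclockwise.
Balancing moments: R × 5.28 = 3317, giving R = 628 N.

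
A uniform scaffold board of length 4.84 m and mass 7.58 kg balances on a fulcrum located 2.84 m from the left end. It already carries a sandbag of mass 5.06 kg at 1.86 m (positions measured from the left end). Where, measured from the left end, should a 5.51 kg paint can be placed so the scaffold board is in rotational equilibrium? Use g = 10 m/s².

Take moments about the fulcrum (at 2.84 m from the left end).
Beam weight: 7.58 × 10 = 75.8 N down at 2.42 m → arm 0.42 m, τ = 75.8 × 0.42 = 31.84 N·m counterclockwise.
Sandbag: 5.06 × 10 = 50.6 N down at 1.86 m → arm 0.98 m, τ = 50.6 × 0.98 = 49.59 N·m counterclockwise.
Net moment of existing loads = 81.43 N·m counterclockwise.
The paint can weighs 5.51 × 10 = 55.1 N and must supply an equal clockwise moment, so its lever arm about the fulcrum is 81.43 / 55.1 = 1.48 m.
That puts it at 2.84 + 1.48 = 4.32 m from the left end.

x ≈ 4.32 m from the left end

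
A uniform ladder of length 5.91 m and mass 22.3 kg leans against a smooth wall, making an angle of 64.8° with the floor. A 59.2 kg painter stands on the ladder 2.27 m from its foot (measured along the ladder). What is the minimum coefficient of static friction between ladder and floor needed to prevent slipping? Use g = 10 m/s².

About the foot of the ladder:
Ladder weight 22.3×10 = 223 N acts at 2.955 m along the ladder; its horizontal arm is 2.955·cos64.8° = 1.258 m → τ = 280.5 N·m clockwise.
Painter: 59.2×10 = 592 N at 2.27 m → arm 0.9665 m → τ = 572.2 N·m clockwise.
Wall normal N acts horizontally at the top; its moment arm is the height L sinθ = 5.91·sin64.8° = 5.348 m, counterclockwise.
Balancing moments: N × 5.348 = 852.7, giving N = 159.4 N.
ΣFx = 0 ⇒ f = N_wall = 159.4 N. ΣFy = 0 ⇒ N_floor = 815 N.
μ_min = f / N_floor = 159.4 / 815 = 0.196.

μ_min ≈ 0.196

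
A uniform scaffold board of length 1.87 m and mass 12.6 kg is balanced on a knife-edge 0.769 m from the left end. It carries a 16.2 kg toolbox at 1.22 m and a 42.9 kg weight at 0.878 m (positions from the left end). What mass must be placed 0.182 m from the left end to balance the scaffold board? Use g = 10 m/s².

Take moments about the knife-edge (at 0.769 m from the left end).
Beam weight: 12.6 × 10 = 126 N down at 0.935 m → arm 0.166 m, τ = 126 × 0.166 = 20.92 N·m clockwise.
Toolbox: 16.2 × 10 = 162 N down at 1.22 m → arm 0.451 m, τ = 162 × 0.451 = 73.06 N·m clockwise.
Weight: 42.9 × 10 = 429 N down at 0.878 m → arm 0.109 m, τ = 429 × 0.109 = 46.76 N·m clockwise.
Net moment of known loads = 140.7 N·m clockwise.
An unknown mass m at 0.182 m has arm 0.587 m; its moment is m·g·0.587 counterclockwise.
Setting net torque to zero: m × 10 × 0.587 = 140.7 → m = 140.7 / (10 × 0.587) = 24 kg.

m ≈ 24 kg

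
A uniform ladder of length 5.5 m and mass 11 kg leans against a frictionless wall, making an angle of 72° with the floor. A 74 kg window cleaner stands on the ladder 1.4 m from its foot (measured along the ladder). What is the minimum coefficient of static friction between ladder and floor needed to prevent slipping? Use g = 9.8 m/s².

μ_min ≈ 0.093

Taking torques about the foot of the ladder:
Ladder weight 11×9.8 = 107.8 N acts at 2.75 m along the ladder; its horizontal arm is 2.75·cos72° = 0.8498 m → τ = 91.61 N·m clockwise.
Window cleaner: 74×9.8 = 725.2 N at 1.4 m → arm 0.4326 m → τ = 313.7 N·m clockwise.
Wall normal N acts horizontally at the top; its moment arm is the height L sinθ = 5.5·sin72° = 5.231 m, counterclockwise.
Balancing moments: N × 5.231 = 405.3, giving N = 77.48 N.
ΣFx = 0 ⇒ f = N_wall = 77.48 N. ΣFy = 0 ⇒ N_floor = 833 N.
μ_min = f / N_floor = 77.48 / 833 = 0.093.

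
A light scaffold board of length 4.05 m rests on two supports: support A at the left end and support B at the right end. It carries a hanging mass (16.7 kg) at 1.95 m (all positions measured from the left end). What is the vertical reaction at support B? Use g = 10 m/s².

About support A:
Hanging mass: 16.7 × 10 = 167 N down at 1.95 m → arm 1.95 m, τ = 167 × 1.95 = 325.6 N·m clockwise.
Net load moment about support A = 325.6 N·m clockwise.
Reaction R at support B is upward at 4.05 m, arm 4.05 m → moment R × 4.05 counterclockwise.
Balancing moments: R × 4.05 = 325.6, giving R = 80.4 N.

R_B ≈ 80.4 N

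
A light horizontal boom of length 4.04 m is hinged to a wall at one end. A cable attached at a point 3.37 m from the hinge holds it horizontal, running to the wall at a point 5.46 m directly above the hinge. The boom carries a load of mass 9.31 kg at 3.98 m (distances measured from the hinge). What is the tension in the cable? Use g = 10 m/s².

T ≈ 129 N

About the hinge:
Load: 9.31 × 10 = 93.1 N down at 3.98 m → arm 3.98 m, τ = 93.1 × 3.98 = 370.5 N·m clockwise.
Total clockwise load moment = 370.5 N·m.
The cable tension T acts at 3.37 m; only its component perpendicular to the boom, T sinθ, produces torque. sinθ = h/√(h²+d²) = 5.46/√(5.46²+3.37²) = 0.851.
For rotational equilibrium, T × 3.37 × 0.851 = 370.5, so T = 370.5 / 2.868 = 129 N.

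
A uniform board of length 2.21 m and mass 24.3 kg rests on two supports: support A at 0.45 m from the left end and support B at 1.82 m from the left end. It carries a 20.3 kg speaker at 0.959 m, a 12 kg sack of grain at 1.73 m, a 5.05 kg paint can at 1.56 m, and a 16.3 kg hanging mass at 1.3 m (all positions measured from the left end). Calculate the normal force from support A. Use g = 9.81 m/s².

R_A ≈ 327 N

Choose support B as the axis so its reaction then has zero moment arm.
Beam weight: 24.3 × 9.81 = 238.4 N down at 1.105 m → arm 0.715 m, τ = 238.4 × 0.715 = 170.5 N·m counterclockwise.
Speaker: 20.3 × 9.81 = 199.1 N down at 0.959 m → arm 0.861 m, τ = 199.1 × 0.861 = 171.4 N·m counterclockwise.
Sack of grain: 12 × 9.81 = 117.7 N down at 1.73 m → arm 0.09 m, τ = 117.7 × 0.09 = 10.59 N·m counterclockwise.
Paint can: 5.05 × 9.81 = 49.54 N down at 1.56 m → arm 0.26 m, τ = 49.54 × 0.26 = 12.88 N·m counterclockwise.
Hanging mass: 16.3 × 9.81 = 159.9 N down at 1.3 m → arm 0.52 m, τ = 159.9 × 0.52 = 83.15 N·m counterclockwise.
Net load moment about support B = 448.5 N·m counterclockwise.
Reaction R at support A is upward at 0.45 m, arm 1.37 m → moment R × 1.37 clockwise.
For rotational equilibrium, R × 1.37 = 448.5, so R = 327 N.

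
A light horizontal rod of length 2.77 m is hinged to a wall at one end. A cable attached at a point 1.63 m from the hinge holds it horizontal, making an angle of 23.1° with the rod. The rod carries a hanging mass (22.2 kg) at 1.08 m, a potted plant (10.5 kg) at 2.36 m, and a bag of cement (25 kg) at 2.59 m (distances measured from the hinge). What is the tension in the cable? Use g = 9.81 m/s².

Taking torques about the hinge:
Hanging mass: 22.2 × 9.81 = 217.8 N down at 1.08 m → arm 1.08 m, τ = 217.8 × 1.08 = 235.2 N·m clockwise.
Potted plant: 10.5 × 9.81 = 103 N down at 2.36 m → arm 2.36 m, τ = 103 × 2.36 = 243.1 N·m clockwise.
Bag of cement: 25 × 9.81 = 245.2 N down at 2.59 m → arm 2.59 m, τ = 245.2 × 2.59 = 635.1 N·m clockwise.
Total clockwise load moment = 1113 N·m.
The cable tension T acts at 1.63 m; only its component perpendicular to the rod, T sinθ, produces torque. sin 23.1° = 0.3923.
Balancing moments: T × 1.63 × 0.3923 = 1113, giving T = 1113 / 0.6394 = 1740 N.

T ≈ 1740 N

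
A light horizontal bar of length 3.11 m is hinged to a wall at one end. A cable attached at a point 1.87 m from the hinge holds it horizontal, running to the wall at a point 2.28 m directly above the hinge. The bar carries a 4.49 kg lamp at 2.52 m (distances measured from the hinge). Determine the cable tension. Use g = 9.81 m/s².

T ≈ 76.8 N

Choose the hinge as the axis so the unknown hinge reaction has zero arm there.
Lamp: 4.49 × 9.81 = 44.05 N down at 2.52 m → arm 2.52 m, τ = 44.05 × 2.52 = 111 N·m clockwise.
Total clockwise load moment = 111 N·m.
The cable tension T acts at 1.87 m; only its component perpendicular to the bar, T sinθ, produces torque. sinθ = h/√(h²+d²) = 2.28/√(2.28²+1.87²) = 0.7732.
Στ = 0 ⇒ T × 1.87 × 0.7732 = 111 ⇒ T = 111 / 1.446 = 76.8 N.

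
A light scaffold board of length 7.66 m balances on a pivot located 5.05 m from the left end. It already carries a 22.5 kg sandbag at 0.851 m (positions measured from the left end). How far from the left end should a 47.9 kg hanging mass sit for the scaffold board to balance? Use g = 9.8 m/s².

x ≈ 7.02 m from the left end

Choose the pivot (at 5.05 m from the left end) as the axis so the support reaction has zero arm there.
Sandbag: 22.5 × 9.8 = 220.5 N down at 0.851 m → arm 4.199 m, τ = 220.5 × 4.199 = 925.9 N·m counterclockwise.
Net moment of existing loads = 925.9 N·m counterclockwise.
The hanging mass weighs 47.9 × 9.8 = 469.4 N and must supply an equal clockwise moment, so its lever arm about the pivot is 925.9 / 469.4 = 1.97 m.
That puts it at 5.05 + 1.97 = 7.02 m from the left end.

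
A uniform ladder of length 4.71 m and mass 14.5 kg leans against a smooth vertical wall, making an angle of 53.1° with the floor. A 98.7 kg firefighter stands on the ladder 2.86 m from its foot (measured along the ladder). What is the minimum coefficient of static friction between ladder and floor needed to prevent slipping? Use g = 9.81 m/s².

μ_min ≈ 0.446

Taking torques about the foot of the ladder:
Ladder weight 14.5×9.81 = 142.2 N acts at 2.355 m along the ladder; its horizontal arm is 2.355·cos53.1° = 1.414 m → τ = 201.1 N·m clockwise.
Firefighter: 98.7×9.81 = 968.2 N at 2.86 m → arm 1.717 m → τ = 1662 N·m clockwise.
Wall normal N acts horizontally at the top; its moment arm is the height L sinθ = 4.71·sin53.1° = 3.767 m, counterclockwise.
For rotational equilibrium, N × 3.767 = 1863, so N = 494.6 N.
ΣFx = 0 ⇒ f = N_wall = 494.6 N. ΣFy = 0 ⇒ N_floor = 1110 N.
μ_min = f / N_floor = 494.6 / 1110 = 0.446.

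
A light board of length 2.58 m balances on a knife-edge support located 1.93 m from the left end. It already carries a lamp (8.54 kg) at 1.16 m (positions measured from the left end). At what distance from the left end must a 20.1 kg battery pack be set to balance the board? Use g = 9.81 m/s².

x ≈ 2.26 m from the left end

Taking torques about the knife-edge support (at 1.93 m from the left end):
Lamp: 8.54 × 9.81 = 83.78 N down at 1.16 m → arm 0.77 m, τ = 83.78 × 0.77 = 64.51 N·m counterclockwise.
Net moment of existing loads = 64.51 N·m counterclockwise.
The battery pack weighs 20.1 × 9.81 = 197.2 N and must supply an equal clockwise moment, so its lever arm about the knife-edge support is 64.51 / 197.2 = 0.327 m.
That puts it at 1.93 + 0.327 = 2.26 m from the left end.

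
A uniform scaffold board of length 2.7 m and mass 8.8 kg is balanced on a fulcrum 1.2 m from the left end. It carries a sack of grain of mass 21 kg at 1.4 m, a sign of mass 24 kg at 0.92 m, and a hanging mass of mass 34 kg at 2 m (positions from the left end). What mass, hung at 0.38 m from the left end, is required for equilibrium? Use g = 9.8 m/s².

m ≈ 31.7 kg

Sum moments about the fulcrum (at 1.2 m from the left end) (the support reaction has zero arm there).
Beam weight: 8.8 × 9.8 = 86.24 N down at 1.35 m → arm 0.15 m, τ = 86.24 × 0.15 = 12.94 N·m clockwise.
Sack of grain: 21 × 9.8 = 205.8 N down at 1.4 m → arm 0.2 m, τ = 205.8 × 0.2 = 41.16 N·m clockwise.
Sign: 24 × 9.8 = 235.2 N down at 0.92 m → arm 0.28 m, τ = 235.2 × 0.28 = 65.86 N·m counterclockwise.
Hanging mass: 34 × 9.8 = 333.2 N down at 2 m → arm 0.8 m, τ = 333.2 × 0.8 = 266.6 N·m clockwise.
Net moment of known loads = 254.8 N·m clockwise.
An unknown mass m at 0.38 m has arm 0.82 m; its moment is m·g·0.82 counterclockwise.
Setting net torque to zero: m × 9.8 × 0.82 = 254.8 → m = 254.8 / (9.8 × 0.82) = 31.7 kg.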